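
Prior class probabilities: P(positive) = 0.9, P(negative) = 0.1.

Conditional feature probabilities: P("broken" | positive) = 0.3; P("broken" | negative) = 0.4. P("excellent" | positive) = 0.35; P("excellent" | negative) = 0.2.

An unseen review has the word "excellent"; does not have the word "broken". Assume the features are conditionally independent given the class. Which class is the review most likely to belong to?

positive

positive: 0.9 × (1−0.3) × 0.35 = 0.2205
negative: 0.1 × (1−0.4) × 0.2 = 0.012
Highest score → positive.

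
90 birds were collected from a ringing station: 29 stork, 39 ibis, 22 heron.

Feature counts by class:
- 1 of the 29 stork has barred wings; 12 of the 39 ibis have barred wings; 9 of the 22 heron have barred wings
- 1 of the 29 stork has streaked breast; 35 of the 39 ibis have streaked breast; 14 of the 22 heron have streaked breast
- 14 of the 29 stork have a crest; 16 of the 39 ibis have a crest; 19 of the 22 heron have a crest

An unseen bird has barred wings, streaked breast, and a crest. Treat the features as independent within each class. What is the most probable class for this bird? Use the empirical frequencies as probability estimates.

heron

stork: (29/90) × (1/29) × (1/29) × (14/29) ≈ 0.000184965
ibis: (39/90) × (12/39) × (35/39) × (16/39) ≈ 0.0490905
heron: (22/90) × (9/22) × (14/22) × (19/22) ≈ 0.0549587
Highest score → heron.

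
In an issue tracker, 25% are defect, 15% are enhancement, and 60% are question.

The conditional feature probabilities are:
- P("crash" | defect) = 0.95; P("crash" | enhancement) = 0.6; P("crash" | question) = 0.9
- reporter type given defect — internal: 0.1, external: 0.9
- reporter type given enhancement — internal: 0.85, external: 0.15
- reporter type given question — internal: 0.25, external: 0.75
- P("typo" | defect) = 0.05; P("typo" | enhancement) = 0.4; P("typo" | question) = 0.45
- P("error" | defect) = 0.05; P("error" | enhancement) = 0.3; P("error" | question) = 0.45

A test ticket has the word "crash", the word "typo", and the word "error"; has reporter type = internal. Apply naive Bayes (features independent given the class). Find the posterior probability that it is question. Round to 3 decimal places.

defect: 0.25 × 0.95 × 0.1 × 0.05 × 0.05 = 0.000059375
enhancement: 0.15 × 0.6 × 0.85 × 0.4 × 0.3 = 0.00918
question: 0.6 × 0.9 × 0.25 × 0.45 × 0.45 = 0.0273375
P(question | x) = 0.0273375 / 0.036576875 ≈ 0.747

0.747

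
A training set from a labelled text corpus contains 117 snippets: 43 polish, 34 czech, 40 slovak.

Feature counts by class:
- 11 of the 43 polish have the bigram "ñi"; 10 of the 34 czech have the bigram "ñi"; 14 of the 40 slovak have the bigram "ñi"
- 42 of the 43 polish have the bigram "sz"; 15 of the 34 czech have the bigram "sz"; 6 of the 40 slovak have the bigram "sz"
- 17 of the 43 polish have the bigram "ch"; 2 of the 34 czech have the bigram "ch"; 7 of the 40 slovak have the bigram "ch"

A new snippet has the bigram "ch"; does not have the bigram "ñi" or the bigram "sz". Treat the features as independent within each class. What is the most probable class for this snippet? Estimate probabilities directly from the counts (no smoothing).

slovak

polish: (43/117) × (32/43) × (1/43) × (17/43) ≈ 0.00251464
czech: (34/117) × (24/34) × (19/34) × (2/34) ≈ 0.00674297
slovak: (40/117) × (26/40) × (34/40) × (7/40) ≈ 0.0330556
Highest score → slovak.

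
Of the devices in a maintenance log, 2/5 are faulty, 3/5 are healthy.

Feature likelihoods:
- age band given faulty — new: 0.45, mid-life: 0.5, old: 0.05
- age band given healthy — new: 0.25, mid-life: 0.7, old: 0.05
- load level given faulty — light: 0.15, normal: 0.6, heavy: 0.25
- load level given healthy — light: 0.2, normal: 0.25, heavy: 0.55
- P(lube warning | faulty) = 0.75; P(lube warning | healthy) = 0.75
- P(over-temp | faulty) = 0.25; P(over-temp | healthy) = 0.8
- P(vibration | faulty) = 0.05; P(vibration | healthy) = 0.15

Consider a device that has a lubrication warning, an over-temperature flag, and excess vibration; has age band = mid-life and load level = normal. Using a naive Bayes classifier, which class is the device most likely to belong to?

healthy

faulty: 0.4 × 0.5 × 0.6 × 0.75 × 0.25 × 0.05 = 0.001125
healthy: 0.6 × 0.7 × 0.25 × 0.75 × 0.8 × 0.15 = 0.00945
Highest score → healthy.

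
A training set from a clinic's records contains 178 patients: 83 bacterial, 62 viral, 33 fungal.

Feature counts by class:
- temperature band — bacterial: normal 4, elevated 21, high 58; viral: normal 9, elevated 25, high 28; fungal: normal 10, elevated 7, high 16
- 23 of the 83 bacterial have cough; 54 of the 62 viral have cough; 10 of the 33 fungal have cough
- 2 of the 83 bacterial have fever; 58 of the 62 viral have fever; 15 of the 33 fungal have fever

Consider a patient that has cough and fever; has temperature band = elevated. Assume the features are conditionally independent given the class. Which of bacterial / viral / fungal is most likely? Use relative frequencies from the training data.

viral

bacterial: (83/178) × (21/83) × (23/83) × (2/83) ≈ 0.000787773
viral: (62/178) × (25/62) × (54/62) × (58/62) ≈ 0.114435
fungal: (33/178) × (7/33) × (10/33) × (15/33) ≈ 0.00541678
Highest score → viral.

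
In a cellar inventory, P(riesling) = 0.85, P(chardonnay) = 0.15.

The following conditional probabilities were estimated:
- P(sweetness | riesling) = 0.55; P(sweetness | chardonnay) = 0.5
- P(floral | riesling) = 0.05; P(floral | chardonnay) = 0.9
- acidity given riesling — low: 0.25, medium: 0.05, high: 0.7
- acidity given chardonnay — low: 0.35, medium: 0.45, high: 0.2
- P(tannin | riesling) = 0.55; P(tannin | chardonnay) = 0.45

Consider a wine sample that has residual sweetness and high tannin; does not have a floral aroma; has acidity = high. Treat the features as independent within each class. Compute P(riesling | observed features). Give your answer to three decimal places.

0.996

riesling: 0.85 × 0.55 × (1−0.05) × 0.7 × 0.55 = 0.170988125
chardonnay: 0.15 × 0.5 × (1−0.9) × 0.2 × 0.45 = 0.000675
P(riesling | x) = 0.170988125 / 0.171663125 ≈ 0.996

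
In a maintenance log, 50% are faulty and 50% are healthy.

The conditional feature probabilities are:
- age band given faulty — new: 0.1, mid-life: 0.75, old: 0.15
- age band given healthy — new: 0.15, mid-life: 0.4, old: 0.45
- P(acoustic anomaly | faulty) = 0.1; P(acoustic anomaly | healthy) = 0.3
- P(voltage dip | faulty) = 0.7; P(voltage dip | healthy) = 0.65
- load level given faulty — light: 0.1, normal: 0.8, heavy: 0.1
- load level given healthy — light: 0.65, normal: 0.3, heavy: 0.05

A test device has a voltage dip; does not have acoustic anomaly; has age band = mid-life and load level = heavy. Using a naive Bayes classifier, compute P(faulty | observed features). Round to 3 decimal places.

0.839

faulty: 0.5 × 0.75 × (1−0.1) × 0.7 × 0.1 = 0.023625
healthy: 0.5 × 0.4 × (1−0.3) × 0.65 × 0.05 = 0.00455
P(faulty | x) = 0.023625 / 0.028175 ≈ 0.839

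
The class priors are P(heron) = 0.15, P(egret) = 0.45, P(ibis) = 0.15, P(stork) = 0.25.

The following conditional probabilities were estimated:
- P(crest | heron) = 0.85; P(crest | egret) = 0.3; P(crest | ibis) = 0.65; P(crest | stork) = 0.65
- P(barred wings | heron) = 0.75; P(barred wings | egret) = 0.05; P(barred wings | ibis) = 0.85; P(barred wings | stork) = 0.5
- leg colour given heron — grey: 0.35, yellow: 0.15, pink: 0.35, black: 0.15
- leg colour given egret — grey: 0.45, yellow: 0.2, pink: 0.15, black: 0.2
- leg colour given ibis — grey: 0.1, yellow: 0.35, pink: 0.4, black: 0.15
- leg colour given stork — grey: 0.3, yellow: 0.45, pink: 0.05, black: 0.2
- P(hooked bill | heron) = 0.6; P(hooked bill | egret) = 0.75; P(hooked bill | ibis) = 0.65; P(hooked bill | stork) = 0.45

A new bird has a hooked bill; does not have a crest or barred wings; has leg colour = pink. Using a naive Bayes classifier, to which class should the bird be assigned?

heron: 0.15 × (1−0.85) × (1−0.75) × 0.35 × 0.6 = 0.00118125
egret: 0.45 × (1−0.3) × (1−0.05) × 0.15 × 0.75 = 0.033665625
ibis: 0.15 × (1−0.65) × (1−0.85) × 0.4 × 0.65 = 0.0020475
stork: 0.25 × (1−0.65) × (1−0.5) × 0.05 × 0.45 = 0.000984375
Highest score → egret.

egret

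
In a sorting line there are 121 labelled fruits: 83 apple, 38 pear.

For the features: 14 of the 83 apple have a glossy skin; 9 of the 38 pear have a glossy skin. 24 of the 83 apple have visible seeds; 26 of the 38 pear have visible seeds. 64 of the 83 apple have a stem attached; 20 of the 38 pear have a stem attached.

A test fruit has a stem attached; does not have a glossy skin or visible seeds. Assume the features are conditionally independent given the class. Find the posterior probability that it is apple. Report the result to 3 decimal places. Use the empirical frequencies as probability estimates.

apple: (83/121) × (69/83) × (59/83) × (64/83) ≈ 0.312564
pear: (38/121) × (29/38) × (12/38) × (20/38) ≈ 0.0398343
P(apple | x) = 0.312564 / 0.3523983 ≈ 0.887

0.887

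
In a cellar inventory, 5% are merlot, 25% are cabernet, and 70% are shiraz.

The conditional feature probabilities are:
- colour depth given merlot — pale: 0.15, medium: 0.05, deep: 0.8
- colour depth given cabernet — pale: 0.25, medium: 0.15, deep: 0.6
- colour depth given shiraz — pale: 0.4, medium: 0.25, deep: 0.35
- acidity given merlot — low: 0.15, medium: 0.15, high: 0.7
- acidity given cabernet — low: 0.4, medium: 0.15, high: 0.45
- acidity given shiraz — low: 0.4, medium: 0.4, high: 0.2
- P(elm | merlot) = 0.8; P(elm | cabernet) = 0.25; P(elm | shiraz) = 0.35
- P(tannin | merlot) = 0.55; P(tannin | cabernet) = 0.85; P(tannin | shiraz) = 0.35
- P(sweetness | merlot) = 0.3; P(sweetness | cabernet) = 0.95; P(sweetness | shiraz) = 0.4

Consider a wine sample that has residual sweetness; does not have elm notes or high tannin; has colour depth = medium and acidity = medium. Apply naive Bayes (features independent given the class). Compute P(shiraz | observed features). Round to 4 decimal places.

0.9509

merlot: 0.05 × 0.05 × 0.15 × (1−0.8) × (1−0.55) × 0.3 = 0.000010125
cabernet: 0.25 × 0.15 × 0.15 × (1−0.25) × (1−0.85) × 0.95 = 0.000601171875
shiraz: 0.7 × 0.25 × 0.4 × (1−0.35) × (1−0.35) × 0.4 = 0.01183
P(shiraz | x) = 0.01183 / 0.012441296875 ≈ 0.9509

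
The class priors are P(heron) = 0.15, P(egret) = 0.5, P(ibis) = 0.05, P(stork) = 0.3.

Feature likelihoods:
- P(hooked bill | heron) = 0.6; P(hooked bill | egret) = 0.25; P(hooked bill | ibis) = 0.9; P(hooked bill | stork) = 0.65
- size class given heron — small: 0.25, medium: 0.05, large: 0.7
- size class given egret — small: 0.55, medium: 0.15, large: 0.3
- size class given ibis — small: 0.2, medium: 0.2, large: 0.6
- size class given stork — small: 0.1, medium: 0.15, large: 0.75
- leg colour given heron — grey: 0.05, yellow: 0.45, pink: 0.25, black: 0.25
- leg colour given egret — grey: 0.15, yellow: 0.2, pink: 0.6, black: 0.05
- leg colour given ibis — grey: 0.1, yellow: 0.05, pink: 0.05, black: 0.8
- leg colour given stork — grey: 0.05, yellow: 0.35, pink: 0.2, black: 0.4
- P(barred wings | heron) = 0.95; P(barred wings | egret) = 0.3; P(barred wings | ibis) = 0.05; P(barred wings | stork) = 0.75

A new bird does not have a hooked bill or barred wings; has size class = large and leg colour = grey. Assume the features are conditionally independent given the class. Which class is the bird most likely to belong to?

egret

heron: 0.15 × (1−0.6) × 0.7 × 0.05 × (1−0.95) = 0.000105
egret: 0.5 × (1−0.25) × 0.3 × 0.15 × (1−0.3) = 0.0118125
ibis: 0.05 × (1−0.9) × 0.6 × 0.1 × (1−0.05) = 0.000285
stork: 0.3 × (1−0.65) × 0.75 × 0.05 × (1−0.75) = 0.000984375
Highest score → egret.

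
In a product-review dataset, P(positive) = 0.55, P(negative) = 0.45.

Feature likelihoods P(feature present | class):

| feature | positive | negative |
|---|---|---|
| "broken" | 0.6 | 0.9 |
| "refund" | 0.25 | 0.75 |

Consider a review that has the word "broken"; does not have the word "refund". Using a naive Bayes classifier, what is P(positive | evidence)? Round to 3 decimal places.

0.710

positive: 0.55 × 0.6 × (1−0.25) = 0.2475
negative: 0.45 × 0.9 × (1−0.75) = 0.10125
P(positive | x) = 0.2475 / 0.34875 ≈ 0.710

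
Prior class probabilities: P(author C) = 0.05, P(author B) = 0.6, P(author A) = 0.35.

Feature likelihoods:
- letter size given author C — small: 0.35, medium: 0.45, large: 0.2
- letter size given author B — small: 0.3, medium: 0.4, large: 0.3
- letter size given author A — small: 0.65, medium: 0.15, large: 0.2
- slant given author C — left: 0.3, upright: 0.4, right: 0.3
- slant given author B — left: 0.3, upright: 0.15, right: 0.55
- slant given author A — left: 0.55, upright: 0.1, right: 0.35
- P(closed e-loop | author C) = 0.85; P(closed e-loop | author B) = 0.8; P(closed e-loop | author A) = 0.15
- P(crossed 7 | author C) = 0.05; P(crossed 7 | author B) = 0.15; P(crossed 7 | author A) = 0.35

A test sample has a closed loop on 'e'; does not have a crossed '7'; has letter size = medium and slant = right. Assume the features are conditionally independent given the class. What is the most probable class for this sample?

author B

author C: 0.05 × 0.45 × 0.3 × 0.85 × (1−0.05) = 0.005450625
author B: 0.6 × 0.4 × 0.55 × 0.8 × (1−0.15) = 0.08976
author A: 0.35 × 0.15 × 0.35 × 0.15 × (1−0.35) = 0.0017915625
Highest score → author B.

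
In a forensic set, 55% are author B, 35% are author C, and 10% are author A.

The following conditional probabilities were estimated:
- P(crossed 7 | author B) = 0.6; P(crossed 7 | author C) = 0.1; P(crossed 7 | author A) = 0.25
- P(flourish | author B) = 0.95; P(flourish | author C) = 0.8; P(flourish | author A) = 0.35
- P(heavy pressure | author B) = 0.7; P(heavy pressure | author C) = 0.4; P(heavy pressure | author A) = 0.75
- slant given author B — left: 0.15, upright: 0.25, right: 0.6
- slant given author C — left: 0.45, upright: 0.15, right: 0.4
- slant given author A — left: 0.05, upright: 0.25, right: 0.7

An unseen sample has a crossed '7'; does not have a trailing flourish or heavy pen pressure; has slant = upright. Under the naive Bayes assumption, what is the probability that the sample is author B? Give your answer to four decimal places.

0.4292

author B: 0.55 × 0.6 × (1−0.95) × (1−0.7) × 0.25 = 0.0012375
author C: 0.35 × 0.1 × (1−0.8) × (1−0.4) × 0.15 = 0.00063
author A: 0.1 × 0.25 × (1−0.35) × (1−0.75) × 0.25 = 0.001015625
P(author B | x) = 0.0012375 / 0.002883125 ≈ 0.4292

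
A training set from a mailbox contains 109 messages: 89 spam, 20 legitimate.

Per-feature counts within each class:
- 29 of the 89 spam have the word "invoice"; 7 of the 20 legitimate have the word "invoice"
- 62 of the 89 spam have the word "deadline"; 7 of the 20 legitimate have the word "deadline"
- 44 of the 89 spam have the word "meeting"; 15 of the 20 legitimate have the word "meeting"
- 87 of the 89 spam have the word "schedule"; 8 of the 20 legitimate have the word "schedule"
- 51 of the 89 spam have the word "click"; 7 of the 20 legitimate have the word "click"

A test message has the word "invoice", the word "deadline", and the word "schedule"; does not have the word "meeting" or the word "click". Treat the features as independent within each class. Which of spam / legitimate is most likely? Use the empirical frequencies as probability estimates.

spam: (89/109) × (29/89) × (62/89) × (45/89) × (87/89) × (38/89) ≈ 0.0391128
legitimate: (20/109) × (7/20) × (7/20) × (5/20) × (8/20) × (13/20) ≈ 0.00146101
Highest score → spam.

spam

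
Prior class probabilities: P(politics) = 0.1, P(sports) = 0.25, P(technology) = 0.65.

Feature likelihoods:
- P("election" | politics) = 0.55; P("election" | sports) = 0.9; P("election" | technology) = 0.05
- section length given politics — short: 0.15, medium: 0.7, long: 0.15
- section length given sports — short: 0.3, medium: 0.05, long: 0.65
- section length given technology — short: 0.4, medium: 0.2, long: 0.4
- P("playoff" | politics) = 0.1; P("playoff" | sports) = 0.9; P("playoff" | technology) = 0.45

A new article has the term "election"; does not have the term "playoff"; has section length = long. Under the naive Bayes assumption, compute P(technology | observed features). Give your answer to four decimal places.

politics: 0.1 × 0.55 × 0.15 × (1−0.1) = 0.007425
sports: 0.25 × 0.9 × 0.65 × (1−0.9) = 0.014625
technology: 0.65 × 0.05 × 0.4 × (1−0.45) = 0.00715
P(technology | x) = 0.00715 / 0.0292 ≈ 0.2449

0.2449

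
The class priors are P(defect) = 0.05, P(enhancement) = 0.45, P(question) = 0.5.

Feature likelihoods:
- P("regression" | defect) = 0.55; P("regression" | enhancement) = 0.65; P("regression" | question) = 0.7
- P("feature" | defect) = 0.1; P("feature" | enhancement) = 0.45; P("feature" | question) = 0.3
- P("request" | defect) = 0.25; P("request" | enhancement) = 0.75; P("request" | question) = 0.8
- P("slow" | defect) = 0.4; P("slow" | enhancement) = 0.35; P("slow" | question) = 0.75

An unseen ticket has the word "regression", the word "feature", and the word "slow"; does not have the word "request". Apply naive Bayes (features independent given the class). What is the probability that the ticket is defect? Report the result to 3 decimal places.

0.029

defect: 0.05 × 0.55 × 0.1 × (1−0.25) × 0.4 = 0.000825
enhancement: 0.45 × 0.65 × 0.45 × (1−0.75) × 0.35 = 0.0115171875
question: 0.5 × 0.7 × 0.3 × (1−0.8) × 0.75 = 0.01575
P(defect | x) = 0.000825 / 0.0280921875 ≈ 0.029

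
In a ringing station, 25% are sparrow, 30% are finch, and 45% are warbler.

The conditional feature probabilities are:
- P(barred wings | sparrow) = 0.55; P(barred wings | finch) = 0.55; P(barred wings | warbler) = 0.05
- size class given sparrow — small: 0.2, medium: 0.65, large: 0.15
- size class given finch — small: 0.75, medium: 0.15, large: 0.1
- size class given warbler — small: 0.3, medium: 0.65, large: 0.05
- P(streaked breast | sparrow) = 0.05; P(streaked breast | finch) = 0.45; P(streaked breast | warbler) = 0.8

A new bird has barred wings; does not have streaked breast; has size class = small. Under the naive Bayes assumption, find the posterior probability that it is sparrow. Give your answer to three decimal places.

0.273

sparrow: 0.25 × 0.55 × 0.2 × (1−0.05) = 0.026125
finch: 0.3 × 0.55 × 0.75 × (1−0.45) = 0.0680625
warbler: 0.45 × 0.05 × 0.3 × (1−0.8) = 0.00135
P(sparrow | x) = 0.026125 / 0.0955375 ≈ 0.273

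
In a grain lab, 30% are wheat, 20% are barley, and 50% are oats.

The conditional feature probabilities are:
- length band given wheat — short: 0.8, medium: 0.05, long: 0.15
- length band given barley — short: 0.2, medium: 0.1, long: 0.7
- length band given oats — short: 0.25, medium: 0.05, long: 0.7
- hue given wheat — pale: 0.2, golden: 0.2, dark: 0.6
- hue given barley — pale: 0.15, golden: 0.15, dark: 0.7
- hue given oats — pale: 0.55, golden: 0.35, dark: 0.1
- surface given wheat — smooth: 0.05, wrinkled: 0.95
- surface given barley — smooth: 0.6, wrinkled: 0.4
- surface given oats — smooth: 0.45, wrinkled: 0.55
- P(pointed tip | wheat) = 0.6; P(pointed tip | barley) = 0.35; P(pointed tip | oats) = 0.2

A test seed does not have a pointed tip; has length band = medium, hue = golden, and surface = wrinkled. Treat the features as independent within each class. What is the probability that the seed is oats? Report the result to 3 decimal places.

0.667

wheat: 0.3 × 0.05 × 0.2 × 0.95 × (1−0.6) = 0.00114
barley: 0.2 × 0.1 × 0.15 × 0.4 × (1−0.35) = 0.00078
oats: 0.5 × 0.05 × 0.35 × 0.55 × (1−0.2) = 0.00385
P(oats | x) = 0.00385 / 0.00577 ≈ 0.667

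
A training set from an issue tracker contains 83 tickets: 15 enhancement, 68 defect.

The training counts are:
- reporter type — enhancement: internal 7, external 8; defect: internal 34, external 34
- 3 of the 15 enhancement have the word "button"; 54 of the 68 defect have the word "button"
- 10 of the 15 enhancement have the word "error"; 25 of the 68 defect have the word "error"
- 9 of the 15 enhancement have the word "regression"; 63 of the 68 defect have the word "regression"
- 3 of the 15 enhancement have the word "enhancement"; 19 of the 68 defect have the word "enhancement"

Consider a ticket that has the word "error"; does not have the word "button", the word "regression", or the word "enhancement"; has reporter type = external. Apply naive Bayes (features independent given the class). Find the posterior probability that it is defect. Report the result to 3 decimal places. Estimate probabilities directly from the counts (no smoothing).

enhancement: (15/83) × (8/15) × (12/15) × (10/15) × (6/15) × (12/15) ≈ 0.0164498
defect: (68/83) × (34/68) × (14/68) × (25/68) × (5/68) × (49/68) ≈ 0.00164286
P(defect | x) = 0.00164286 / 0.01809266 ≈ 0.091

0.091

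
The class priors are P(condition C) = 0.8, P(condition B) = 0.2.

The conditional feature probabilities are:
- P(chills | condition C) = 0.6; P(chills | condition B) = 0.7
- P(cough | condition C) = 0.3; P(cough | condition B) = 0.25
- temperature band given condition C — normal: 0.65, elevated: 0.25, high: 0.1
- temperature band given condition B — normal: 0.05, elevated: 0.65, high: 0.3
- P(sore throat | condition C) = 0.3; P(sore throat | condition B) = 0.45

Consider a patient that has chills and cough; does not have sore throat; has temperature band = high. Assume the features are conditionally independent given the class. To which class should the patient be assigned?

condition C: 0.8 × 0.6 × 0.3 × 0.1 × (1−0.3) = 0.01008
condition B: 0.2 × 0.7 × 0.25 × 0.3 × (1−0.45) = 0.005775
Highest score → condition C.

condition C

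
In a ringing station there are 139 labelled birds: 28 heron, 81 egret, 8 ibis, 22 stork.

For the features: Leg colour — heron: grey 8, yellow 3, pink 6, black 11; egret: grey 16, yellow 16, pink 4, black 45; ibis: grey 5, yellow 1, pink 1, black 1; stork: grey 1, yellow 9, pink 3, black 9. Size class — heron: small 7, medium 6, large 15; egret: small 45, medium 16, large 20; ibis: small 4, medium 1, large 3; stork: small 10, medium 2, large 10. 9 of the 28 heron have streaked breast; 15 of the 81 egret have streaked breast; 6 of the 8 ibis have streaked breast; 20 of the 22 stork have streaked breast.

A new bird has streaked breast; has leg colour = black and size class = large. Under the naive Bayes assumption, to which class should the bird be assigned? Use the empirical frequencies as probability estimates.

heron: (28/139) × (11/28) × (15/28) × (9/28) ≈ 0.0136269
egret: (81/139) × (45/81) × (20/81) × (15/81) ≈ 0.014803
ibis: (8/139) × (1/8) × (3/8) × (6/8) ≈ 0.00202338
stork: (22/139) × (9/22) × (10/22) × (20/22) ≈ 0.0267555
Highest score → stork.

stork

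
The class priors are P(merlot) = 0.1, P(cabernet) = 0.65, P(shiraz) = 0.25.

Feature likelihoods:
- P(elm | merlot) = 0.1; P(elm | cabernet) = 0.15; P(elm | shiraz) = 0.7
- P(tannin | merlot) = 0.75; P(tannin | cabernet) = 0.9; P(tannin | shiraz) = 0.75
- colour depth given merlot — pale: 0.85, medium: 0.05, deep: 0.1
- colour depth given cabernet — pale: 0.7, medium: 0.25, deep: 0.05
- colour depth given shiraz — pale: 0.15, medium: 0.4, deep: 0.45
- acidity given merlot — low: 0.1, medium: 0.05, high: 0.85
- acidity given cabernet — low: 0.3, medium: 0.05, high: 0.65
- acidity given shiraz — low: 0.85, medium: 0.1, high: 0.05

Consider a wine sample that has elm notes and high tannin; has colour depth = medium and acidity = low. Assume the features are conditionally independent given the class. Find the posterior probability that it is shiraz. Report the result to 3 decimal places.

0.871

merlot: 0.1 × 0.1 × 0.75 × 0.05 × 0.1 = 0.0000375
cabernet: 0.65 × 0.15 × 0.9 × 0.25 × 0.3 = 0.00658125
shiraz: 0.25 × 0.7 × 0.75 × 0.4 × 0.85 = 0.044625
P(shiraz | x) = 0.044625 / 0.05124375 ≈ 0.871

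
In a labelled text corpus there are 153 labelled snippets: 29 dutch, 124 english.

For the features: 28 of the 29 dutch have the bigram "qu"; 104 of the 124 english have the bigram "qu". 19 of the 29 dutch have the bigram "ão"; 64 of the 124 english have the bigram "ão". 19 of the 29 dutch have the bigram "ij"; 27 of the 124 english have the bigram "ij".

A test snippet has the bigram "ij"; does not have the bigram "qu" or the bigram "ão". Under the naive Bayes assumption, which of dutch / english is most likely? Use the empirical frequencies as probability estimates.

dutch: (29/153) × (1/29) × (10/29) × (19/29) ≈ 0.00147661
english: (124/153) × (20/124) × (60/124) × (27/124) ≈ 0.0137724
Highest score → english.

english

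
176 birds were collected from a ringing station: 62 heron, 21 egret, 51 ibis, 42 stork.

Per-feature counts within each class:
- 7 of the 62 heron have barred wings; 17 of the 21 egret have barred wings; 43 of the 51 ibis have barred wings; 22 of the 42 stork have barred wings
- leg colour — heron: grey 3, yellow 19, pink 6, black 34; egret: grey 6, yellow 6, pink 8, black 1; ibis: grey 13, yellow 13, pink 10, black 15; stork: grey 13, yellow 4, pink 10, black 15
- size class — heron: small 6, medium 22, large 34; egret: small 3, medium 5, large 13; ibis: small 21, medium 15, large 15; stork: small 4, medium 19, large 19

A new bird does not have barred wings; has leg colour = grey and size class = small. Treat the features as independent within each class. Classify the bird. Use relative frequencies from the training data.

ibis

heron: (62/176) × (55/62) × (3/62) × (6/62) ≈ 0.00146332
egret: (21/176) × (4/21) × (6/21) × (3/21) ≈ 0.000927644
ibis: (51/176) × (8/51) × (13/51) × (21/51) ≈ 0.00477089
stork: (42/176) × (20/42) × (13/42) × (4/42) ≈ 0.00334982
Highest score → ibis.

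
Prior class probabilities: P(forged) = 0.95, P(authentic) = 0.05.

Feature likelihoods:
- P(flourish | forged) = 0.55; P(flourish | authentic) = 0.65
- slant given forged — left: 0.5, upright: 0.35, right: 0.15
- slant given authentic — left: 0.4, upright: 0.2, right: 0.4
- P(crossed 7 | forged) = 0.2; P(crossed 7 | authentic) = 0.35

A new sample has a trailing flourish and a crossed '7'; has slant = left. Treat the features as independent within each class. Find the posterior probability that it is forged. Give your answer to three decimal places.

0.920

forged: 0.95 × 0.55 × 0.5 × 0.2 = 0.05225
authentic: 0.05 × 0.65 × 0.4 × 0.35 = 0.00455
P(forged | x) = 0.05225 / 0.0568 ≈ 0.920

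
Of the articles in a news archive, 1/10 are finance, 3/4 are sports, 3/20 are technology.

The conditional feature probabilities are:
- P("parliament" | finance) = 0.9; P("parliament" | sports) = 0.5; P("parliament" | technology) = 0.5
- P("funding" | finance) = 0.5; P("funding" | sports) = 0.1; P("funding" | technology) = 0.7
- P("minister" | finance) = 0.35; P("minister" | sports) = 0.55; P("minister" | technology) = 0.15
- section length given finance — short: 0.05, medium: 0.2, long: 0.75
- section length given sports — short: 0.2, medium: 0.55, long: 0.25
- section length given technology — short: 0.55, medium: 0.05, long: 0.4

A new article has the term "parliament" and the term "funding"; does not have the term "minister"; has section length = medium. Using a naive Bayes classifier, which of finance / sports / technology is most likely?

sports

finance: 0.1 × 0.9 × 0.5 × (1−0.35) × 0.2 = 0.00585
sports: 0.75 × 0.5 × 0.1 × (1−0.55) × 0.55 = 0.00928125
technology: 0.15 × 0.5 × 0.7 × (1−0.15) × 0.05 = 0.00223125
Highest score → sports.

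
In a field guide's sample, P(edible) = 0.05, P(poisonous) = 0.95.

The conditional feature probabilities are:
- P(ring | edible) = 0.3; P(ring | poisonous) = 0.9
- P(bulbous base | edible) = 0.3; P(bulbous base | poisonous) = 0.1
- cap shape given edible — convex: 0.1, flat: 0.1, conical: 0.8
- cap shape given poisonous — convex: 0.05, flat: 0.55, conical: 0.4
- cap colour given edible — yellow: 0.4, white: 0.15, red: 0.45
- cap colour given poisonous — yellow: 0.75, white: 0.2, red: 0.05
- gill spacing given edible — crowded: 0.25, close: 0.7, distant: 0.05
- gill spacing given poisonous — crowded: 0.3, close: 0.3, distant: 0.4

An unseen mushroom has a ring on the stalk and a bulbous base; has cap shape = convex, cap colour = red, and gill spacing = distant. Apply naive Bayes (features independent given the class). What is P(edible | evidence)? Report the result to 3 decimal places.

0.106

edible: 0.05 × 0.3 × 0.3 × 0.1 × 0.45 × 0.05 = 0.000010125
poisonous: 0.95 × 0.9 × 0.1 × 0.05 × 0.05 × 0.4 = 0.0000855
P(edible | x) = 0.000010125 / 0.000095625 ≈ 0.106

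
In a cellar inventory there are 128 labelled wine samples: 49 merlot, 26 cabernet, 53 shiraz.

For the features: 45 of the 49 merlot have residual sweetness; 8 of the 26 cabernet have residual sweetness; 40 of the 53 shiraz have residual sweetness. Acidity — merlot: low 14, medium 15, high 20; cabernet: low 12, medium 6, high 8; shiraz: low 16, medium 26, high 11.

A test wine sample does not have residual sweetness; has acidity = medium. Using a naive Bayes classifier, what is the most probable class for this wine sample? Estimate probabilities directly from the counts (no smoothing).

merlot: (49/128) × (4/49) × (15/49) ≈ 0.00956633
cabernet: (26/128) × (18/26) × (6/26) ≈ 0.0324519
shiraz: (53/128) × (13/53) × (26/53) ≈ 0.0498231
Highest score → shiraz.

shiraz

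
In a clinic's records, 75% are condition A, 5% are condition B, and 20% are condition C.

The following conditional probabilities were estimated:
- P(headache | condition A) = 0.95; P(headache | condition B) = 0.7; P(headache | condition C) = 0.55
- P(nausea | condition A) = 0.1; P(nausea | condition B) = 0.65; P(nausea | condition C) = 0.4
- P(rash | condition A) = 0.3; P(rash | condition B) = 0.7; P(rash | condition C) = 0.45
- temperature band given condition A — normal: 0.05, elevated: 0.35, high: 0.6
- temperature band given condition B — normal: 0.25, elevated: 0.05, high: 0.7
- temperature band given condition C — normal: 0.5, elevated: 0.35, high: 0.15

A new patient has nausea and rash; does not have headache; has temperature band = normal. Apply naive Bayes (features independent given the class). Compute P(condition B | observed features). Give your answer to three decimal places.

condition A: 0.75 × (1−0.95) × 0.1 × 0.3 × 0.05 = 0.00005625
condition B: 0.05 × (1−0.7) × 0.65 × 0.7 × 0.25 = 0.00170625
condition C: 0.2 × (1−0.55) × 0.4 × 0.45 × 0.5 = 0.0081
P(condition B | x) = 0.00170625 / 0.0098625 ≈ 0.173

0.173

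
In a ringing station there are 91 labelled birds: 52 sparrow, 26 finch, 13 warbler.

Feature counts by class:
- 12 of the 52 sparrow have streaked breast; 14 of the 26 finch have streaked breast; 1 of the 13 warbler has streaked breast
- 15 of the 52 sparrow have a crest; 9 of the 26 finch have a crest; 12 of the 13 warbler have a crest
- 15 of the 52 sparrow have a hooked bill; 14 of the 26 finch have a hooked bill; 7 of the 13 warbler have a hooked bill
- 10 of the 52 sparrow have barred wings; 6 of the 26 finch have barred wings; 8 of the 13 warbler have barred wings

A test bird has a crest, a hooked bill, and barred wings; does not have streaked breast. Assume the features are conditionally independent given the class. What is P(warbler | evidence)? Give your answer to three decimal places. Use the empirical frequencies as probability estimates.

sparrow: (52/91) × (40/52) × (15/52) × (15/52) × (10/52) ≈ 0.00703382
finch: (26/91) × (12/26) × (9/26) × (14/26) × (6/26) ≈ 0.00567207
warbler: (13/91) × (12/13) × (12/13) × (7/13) × (8/13) ≈ 0.0403347
P(warbler | x) = 0.0403347 / 0.05304059 ≈ 0.760

0.760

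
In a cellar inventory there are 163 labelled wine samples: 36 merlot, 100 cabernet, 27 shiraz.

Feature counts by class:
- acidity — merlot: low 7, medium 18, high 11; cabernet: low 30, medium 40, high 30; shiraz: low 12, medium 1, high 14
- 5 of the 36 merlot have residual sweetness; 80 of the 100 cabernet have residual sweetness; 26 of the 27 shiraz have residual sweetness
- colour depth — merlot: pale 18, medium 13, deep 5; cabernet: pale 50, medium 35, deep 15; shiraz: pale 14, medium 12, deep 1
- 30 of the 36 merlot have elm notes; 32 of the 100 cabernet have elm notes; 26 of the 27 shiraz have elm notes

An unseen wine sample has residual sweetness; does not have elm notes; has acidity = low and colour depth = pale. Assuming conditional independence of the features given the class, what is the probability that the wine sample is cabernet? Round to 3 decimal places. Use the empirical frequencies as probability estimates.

0.964

merlot: (36/163) × (7/36) × (5/36) × (18/36) × (6/36) ≈ 0.000497046
cabernet: (100/163) × (30/100) × (80/100) × (50/100) × (68/100) ≈ 0.0500613
shiraz: (27/163) × (12/27) × (26/27) × (14/27) × (1/27) ≈ 0.00136146
P(cabernet | x) = 0.0500613 / 0.051919806 ≈ 0.964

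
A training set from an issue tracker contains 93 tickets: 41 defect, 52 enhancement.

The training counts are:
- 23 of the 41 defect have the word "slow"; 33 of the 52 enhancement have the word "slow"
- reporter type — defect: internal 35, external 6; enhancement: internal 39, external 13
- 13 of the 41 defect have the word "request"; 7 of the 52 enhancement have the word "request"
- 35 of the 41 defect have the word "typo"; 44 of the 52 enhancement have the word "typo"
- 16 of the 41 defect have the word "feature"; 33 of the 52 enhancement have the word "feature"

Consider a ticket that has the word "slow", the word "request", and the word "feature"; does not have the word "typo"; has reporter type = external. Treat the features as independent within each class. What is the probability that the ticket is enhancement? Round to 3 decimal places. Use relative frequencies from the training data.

0.640

defect: (41/93) × (23/41) × (6/41) × (13/41) × (6/41) × (16/41) ≈ 0.000655353
enhancement: (52/93) × (33/52) × (13/52) × (7/52) × (8/52) × (33/52) ≈ 0.0011659
P(enhancement | x) = 0.0011659 / 0.001821253 ≈ 0.640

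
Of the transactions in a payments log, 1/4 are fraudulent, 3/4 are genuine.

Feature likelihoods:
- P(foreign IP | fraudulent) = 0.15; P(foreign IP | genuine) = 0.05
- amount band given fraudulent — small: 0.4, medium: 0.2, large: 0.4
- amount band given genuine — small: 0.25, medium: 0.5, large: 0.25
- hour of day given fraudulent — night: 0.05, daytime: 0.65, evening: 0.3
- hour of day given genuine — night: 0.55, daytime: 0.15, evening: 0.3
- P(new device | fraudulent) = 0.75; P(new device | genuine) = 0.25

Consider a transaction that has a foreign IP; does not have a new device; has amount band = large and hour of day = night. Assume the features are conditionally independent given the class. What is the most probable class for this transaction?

genuine

fraudulent: 0.25 × 0.15 × 0.4 × 0.05 × (1−0.75) = 0.0001875
genuine: 0.75 × 0.05 × 0.25 × 0.55 × (1−0.25) = 0.0038671875
Highest score → genuine.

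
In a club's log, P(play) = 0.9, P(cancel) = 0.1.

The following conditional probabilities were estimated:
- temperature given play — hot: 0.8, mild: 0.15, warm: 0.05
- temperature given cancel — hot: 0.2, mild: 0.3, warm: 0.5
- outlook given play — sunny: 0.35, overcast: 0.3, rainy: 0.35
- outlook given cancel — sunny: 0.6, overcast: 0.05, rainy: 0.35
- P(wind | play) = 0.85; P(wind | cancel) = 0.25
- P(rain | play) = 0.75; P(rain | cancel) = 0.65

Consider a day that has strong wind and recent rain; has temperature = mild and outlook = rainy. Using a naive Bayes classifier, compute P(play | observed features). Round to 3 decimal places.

play: 0.9 × 0.15 × 0.35 × 0.85 × 0.75 = 0.030121875
cancel: 0.1 × 0.3 × 0.35 × 0.25 × 0.65 = 0.00170625
P(play | x) = 0.030121875 / 0.031828125 ≈ 0.946

0.946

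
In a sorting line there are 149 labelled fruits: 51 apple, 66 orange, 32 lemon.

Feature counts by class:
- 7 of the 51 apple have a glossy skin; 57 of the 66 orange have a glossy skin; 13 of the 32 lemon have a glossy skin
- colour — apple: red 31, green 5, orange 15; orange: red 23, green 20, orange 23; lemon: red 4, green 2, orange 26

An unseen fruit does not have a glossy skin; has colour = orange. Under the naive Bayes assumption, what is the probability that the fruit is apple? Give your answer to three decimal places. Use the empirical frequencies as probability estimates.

apple: (51/149) × (44/51) × (15/51) ≈ 0.0868535
orange: (66/149) × (9/66) × (23/66) ≈ 0.0210494
lemon: (32/149) × (19/32) × (26/32) ≈ 0.103607
P(apple | x) = 0.0868535 / 0.2115099 ≈ 0.411

0.411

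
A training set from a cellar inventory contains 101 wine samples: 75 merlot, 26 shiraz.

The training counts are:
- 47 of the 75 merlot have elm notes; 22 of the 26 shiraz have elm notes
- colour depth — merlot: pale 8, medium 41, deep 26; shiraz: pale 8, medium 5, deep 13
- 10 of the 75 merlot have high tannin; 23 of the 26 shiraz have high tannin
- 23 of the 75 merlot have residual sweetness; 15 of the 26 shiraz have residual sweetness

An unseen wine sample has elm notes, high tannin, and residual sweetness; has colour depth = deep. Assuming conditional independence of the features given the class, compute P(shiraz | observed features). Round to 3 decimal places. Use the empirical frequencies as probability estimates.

0.894

merlot: (75/101) × (47/75) × (26/75) × (10/75) × (23/75) ≈ 0.0065962
shiraz: (26/101) × (22/26) × (13/26) × (23/26) × (15/26) ≈ 0.0555832
P(shiraz | x) = 0.0555832 / 0.0621794 ≈ 0.894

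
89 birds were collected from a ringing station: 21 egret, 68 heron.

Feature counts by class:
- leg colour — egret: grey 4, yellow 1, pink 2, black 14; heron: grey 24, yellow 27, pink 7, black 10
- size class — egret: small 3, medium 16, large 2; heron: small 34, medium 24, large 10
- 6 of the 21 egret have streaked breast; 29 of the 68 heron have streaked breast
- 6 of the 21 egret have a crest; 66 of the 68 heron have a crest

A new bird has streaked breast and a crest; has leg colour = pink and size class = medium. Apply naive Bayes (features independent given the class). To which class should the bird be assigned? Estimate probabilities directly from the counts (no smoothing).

heron

egret: (21/89) × (2/21) × (16/21) × (6/21) × (6/21) ≈ 0.00139767
heron: (68/89) × (7/68) × (24/68) × (29/68) × (66/68) ≈ 0.0114904
Highest score → heron.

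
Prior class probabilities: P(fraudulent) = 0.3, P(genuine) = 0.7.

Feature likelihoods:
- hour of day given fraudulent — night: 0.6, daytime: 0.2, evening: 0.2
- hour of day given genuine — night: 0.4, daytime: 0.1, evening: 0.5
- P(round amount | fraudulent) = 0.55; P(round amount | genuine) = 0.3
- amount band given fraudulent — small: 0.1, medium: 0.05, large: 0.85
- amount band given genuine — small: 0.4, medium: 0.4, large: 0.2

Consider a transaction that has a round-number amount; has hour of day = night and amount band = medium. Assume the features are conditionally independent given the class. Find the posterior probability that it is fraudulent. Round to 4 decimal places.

fraudulent: 0.3 × 0.6 × 0.55 × 0.05 = 0.00495
genuine: 0.7 × 0.4 × 0.3 × 0.4 = 0.0336
P(fraudulent | x) = 0.00495 / 0.03855 ≈ 0.1284

0.1284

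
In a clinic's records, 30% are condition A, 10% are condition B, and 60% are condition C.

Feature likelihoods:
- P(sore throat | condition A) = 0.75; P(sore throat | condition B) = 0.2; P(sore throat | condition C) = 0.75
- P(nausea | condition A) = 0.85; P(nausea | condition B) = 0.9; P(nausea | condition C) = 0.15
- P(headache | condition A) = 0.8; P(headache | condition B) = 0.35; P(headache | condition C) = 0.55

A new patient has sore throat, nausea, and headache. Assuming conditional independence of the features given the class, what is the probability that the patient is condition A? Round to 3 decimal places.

condition A: 0.3 × 0.75 × 0.85 × 0.8 = 0.153
condition B: 0.1 × 0.2 × 0.9 × 0.35 = 0.0063
condition C: 0.6 × 0.75 × 0.15 × 0.55 = 0.037125
P(condition A | x) = 0.153 / 0.196425 ≈ 0.779

0.779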